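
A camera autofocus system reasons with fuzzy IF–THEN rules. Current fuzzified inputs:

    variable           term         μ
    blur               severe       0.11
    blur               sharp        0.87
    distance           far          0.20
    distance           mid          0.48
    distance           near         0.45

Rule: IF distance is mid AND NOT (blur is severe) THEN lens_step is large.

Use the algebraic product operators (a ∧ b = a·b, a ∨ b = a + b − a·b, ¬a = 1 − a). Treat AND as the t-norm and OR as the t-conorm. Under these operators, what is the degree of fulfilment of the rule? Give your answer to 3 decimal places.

firing strength: mid=0.48, ¬severe=1−0.11=0.89; AND[a·b] → w = 0.4272

0.427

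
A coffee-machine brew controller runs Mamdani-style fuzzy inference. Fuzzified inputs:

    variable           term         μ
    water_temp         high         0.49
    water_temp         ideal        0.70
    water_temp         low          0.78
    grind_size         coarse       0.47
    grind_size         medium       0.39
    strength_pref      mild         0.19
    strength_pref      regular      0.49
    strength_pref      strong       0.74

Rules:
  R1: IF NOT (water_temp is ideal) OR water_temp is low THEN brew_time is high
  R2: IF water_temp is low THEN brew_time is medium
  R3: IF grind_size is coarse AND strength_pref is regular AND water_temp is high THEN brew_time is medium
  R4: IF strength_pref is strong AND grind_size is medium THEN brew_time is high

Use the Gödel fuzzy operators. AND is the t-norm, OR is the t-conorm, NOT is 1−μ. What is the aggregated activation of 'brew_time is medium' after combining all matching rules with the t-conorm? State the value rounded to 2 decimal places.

R1: ¬ideal=1−0.70=0.30, low=0.78; OR[max(a, b)] → w = 0.78
R2: low=0.78 → w = 0.78
R3: coarse=0.47, regular=0.49, high=0.49; AND[min(a, b)] → w = 0.47
R4: strong=0.74, medium=0.39; AND[min(a, b)] → w = 0.39
Rules with consequent 'medium': {R2, R3} → strengths 0.78, 0.47
Aggregate via t-conorm [max(a, b)]: 0.78

0.78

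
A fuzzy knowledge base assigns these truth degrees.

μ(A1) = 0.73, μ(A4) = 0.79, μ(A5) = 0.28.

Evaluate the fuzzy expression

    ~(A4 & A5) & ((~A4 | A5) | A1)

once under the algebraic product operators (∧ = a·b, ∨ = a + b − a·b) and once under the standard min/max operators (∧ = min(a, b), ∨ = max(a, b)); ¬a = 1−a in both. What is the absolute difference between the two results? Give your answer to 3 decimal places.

Under algebraic product:
  A4 & A5 = a·b on (0.7900, 0.2800) = 0.2212
  ~(A4 & A5) = 1 − 0.2212 = 0.7788
  ~A4 = 1 − 0.7900 = 0.2100
  ~A4 | A5 = a + b − a·b on (0.2100, 0.2800) = 0.4312
  (~A4 | A5) | A1 = a + b − a·b on (0.4312, 0.7300) = 0.8464
  ~(A4 & A5) & ((~A4 | A5) | A1) = a·b on (0.7788, 0.8464) = 0.6592
  → value = 0.6592
Under standard min/max:
  A4 & A5 = min(a, b) on (0.79, 0.28) = 0.28
  ~(A4 & A5) = 1 − 0.28 = 0.72
  ~A4 = 1 − 0.79 = 0.21
  ~A4 | A5 = max(a, b) on (0.21, 0.28) = 0.28
  (~A4 | A5) | A1 = max(a, b) on (0.28, 0.73) = 0.73
  ~(A4 & A5) & ((~A4 | A5) | A1) = min(a, b) on (0.72, 0.73) = 0.72
  → value = 0.7200
|0.6592 − 0.7200| = 0.061

0.061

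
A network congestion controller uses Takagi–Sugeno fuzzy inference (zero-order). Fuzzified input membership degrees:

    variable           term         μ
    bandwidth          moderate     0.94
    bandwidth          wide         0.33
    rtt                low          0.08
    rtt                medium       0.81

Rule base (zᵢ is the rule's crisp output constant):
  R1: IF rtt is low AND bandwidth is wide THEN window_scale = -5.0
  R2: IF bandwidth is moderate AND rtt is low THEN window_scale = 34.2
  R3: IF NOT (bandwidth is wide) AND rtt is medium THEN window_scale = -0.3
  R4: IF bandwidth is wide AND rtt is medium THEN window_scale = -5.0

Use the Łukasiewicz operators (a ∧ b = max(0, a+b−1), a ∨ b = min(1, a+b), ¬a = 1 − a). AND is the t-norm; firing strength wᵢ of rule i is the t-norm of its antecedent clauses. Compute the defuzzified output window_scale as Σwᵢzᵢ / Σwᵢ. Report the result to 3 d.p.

-0.250

R1 (z=-5.0): low=0.08, wide=0.33; AND[max(0, a+b−1)] → w = 0.00
R2 (z=34.2): moderate=0.94, low=0.08; AND[max(0, a+b−1)] → w = 0.02
R3 (z=-0.3): ¬wide=1−0.33=0.67, medium=0.81; AND[max(0, a+b−1)] → w = 0.48
R4 (z=-5.0): wide=0.33, medium=0.81; AND[max(0, a+b−1)] → w = 0.14
Weighted average = (0.00·-5.0 + 0.02·34.2 + 0.48·-0.3 + 0.14·-5.0) / (0.00 + 0.02 + 0.48 + 0.14)
  = -0.1600 / 0.6400 = -0.250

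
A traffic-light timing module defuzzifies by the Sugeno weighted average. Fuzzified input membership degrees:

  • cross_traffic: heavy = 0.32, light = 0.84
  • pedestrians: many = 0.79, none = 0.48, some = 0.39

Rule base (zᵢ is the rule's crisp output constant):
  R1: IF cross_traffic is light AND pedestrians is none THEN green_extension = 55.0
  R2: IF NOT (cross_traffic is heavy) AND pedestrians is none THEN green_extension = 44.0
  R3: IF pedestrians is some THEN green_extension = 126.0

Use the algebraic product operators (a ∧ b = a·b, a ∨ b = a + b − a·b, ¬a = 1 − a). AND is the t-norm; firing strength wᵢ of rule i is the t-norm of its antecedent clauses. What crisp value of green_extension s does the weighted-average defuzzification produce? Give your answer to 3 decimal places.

76.525

R1 (z=55.0): light=0.84, none=0.48; AND[a·b] → w = 0.4032
R2 (z=44.0): ¬heavy=1−0.32=0.68, none=0.48; AND[a·b] → w = 0.3264
R3 (z=126.0): some=0.39 → w = 0.3900
Weighted average = (0.4032·55.0 + 0.3264·44.0 + 0.3900·126.0) / (0.4032 + 0.3264 + 0.3900)
  = 85.6776 / 1.1196 = 76.525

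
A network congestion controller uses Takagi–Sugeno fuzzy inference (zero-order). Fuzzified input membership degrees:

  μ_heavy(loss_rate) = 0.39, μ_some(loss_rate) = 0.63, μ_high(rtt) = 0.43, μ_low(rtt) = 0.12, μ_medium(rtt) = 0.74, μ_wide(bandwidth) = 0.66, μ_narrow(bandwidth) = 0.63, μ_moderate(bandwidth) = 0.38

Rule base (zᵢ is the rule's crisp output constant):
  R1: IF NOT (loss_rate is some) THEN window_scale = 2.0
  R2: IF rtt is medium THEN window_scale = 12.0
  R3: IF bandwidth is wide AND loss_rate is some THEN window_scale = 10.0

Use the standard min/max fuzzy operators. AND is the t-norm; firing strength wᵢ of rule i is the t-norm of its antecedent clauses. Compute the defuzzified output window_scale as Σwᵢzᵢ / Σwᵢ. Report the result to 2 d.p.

R1 (z=2.0): ¬some=1−0.63=0.37 → w = 0.37
R2 (z=12.0): medium=0.74 → w = 0.74
R3 (z=10.0): wide=0.66, some=0.63; AND[min(a, b)] → w = 0.63
Weighted average = (0.37·2.0 + 0.74·12.0 + 0.63·10.0) / (0.37 + 0.74 + 0.63)
  = 15.9200 / 1.7400 = 9.15

9.15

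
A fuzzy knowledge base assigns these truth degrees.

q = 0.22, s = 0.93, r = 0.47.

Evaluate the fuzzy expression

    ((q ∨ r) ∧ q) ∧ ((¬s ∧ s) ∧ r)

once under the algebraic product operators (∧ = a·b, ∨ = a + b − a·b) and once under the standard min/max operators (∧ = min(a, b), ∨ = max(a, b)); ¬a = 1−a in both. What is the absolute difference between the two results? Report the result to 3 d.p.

Under algebraic product:
  q ∨ r = a + b − a·b on (0.2200, 0.4700) = 0.5866
  (q ∨ r) ∧ q = a·b on (0.5866, 0.2200) = 0.1291
  ¬s = 1 − 0.9300 = 0.0700
  ¬s ∧ s = a·b on (0.0700, 0.9300) = 0.0651
  (¬s ∧ s) ∧ r = a·b on (0.0651, 0.4700) = 0.0306
  ((q ∨ r) ∧ q) ∧ ((¬s ∧ s) ∧ r) = a·b on (0.1291, 0.0306) = 0.0039
  → value = 0.0039
Under standard min/max:
  q ∨ r = max(a, b) on (0.22, 0.47) = 0.47
  (q ∨ r) ∧ q = min(a, b) on (0.47, 0.22) = 0.22
  ¬s = 1 − 0.93 = 0.07
  ¬s ∧ s = min(a, b) on (0.07, 0.93) = 0.07
  (¬s ∧ s) ∧ r = min(a, b) on (0.07, 0.47) = 0.07
  ((q ∨ r) ∧ q) ∧ ((¬s ∧ s) ∧ r) = min(a, b) on (0.22, 0.07) = 0.07
  → value = 0.0700
|0.0039 − 0.0700| = 0.066

0.066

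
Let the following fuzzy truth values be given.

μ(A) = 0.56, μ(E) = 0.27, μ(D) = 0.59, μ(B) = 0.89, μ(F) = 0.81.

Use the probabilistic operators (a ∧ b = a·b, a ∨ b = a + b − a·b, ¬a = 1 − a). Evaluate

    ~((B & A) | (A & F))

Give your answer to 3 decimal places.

0.274

B & A = a·b on (0.8900, 0.5600) = 0.4984
A & F = a·b on (0.5600, 0.8100) = 0.4536
(B & A) | (A & F) = a + b − a·b on (0.4984, 0.4536) = 0.7259
~((B & A) | (A & F)) = 1 − 0.7259 = 0.2741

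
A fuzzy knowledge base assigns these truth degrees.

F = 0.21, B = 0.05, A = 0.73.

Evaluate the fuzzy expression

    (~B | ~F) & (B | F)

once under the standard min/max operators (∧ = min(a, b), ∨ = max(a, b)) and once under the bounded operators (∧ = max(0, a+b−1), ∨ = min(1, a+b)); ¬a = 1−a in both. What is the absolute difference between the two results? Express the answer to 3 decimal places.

Under standard min/max:
  ~B = 1 − 0.05 = 0.95
  ~F = 1 − 0.21 = 0.79
  ~B | ~F = max(a, b) on (0.95, 0.79) = 0.95
  B | F = max(a, b) on (0.05, 0.21) = 0.21
  (~B | ~F) & (B | F) = min(a, b) on (0.95, 0.21) = 0.21
  → value = 0.2100
Under bounded:
  ~B = 1 − 0.05 = 0.95
  ~F = 1 − 0.21 = 0.79
  ~B | ~F = min(1, a+b) on (0.95, 0.79) = 1.00
  B | F = min(1, a+b) on (0.05, 0.21) = 0.26
  (~B | ~F) & (B | F) = max(0, a+b−1) on (1.00, 0.26) = 0.26
  → value = 0.2600
|0.2100 − 0.2600| = 0.050

0.050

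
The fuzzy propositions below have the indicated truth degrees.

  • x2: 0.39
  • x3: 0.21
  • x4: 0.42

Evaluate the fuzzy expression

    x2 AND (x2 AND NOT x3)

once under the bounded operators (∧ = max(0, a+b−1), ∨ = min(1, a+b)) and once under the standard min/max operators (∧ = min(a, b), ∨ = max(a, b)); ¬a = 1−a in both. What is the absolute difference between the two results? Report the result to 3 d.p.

Under bounded:
  NOT x3 = 1 − 0.21 = 0.79
  x2 AND NOT x3 = max(0, a+b−1) on (0.39, 0.79) = 0.18
  x2 AND (x2 AND NOT x3) = max(0, a+b−1) on (0.39, 0.18) = 0.00
  → value = 0.0000
Under standard min/max:
  NOT x3 = 1 − 0.21 = 0.79
  x2 AND NOT x3 = min(a, b) on (0.39, 0.79) = 0.39
  x2 AND (x2 AND NOT x3) = min(a, b) on (0.39, 0.39) = 0.39
  → value = 0.3900
|0.0000 − 0.3900| = 0.390

0.390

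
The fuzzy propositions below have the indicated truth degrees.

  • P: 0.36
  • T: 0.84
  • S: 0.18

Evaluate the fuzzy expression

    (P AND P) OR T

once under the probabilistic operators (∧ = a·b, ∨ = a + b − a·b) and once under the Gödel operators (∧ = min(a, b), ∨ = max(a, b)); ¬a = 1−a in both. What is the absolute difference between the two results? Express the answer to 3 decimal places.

Under probabilistic:
  P AND P = a·b on (0.3600, 0.3600) = 0.1296
  (P AND P) OR T = a + b − a·b on (0.1296, 0.8400) = 0.8607
  → value = 0.8607
Under Gödel:
  P AND P = min(a, b) on (0.36, 0.36) = 0.36
  (P AND P) OR T = max(a, b) on (0.36, 0.84) = 0.84
  → value = 0.8400
|0.8607 − 0.8400| = 0.021

0.021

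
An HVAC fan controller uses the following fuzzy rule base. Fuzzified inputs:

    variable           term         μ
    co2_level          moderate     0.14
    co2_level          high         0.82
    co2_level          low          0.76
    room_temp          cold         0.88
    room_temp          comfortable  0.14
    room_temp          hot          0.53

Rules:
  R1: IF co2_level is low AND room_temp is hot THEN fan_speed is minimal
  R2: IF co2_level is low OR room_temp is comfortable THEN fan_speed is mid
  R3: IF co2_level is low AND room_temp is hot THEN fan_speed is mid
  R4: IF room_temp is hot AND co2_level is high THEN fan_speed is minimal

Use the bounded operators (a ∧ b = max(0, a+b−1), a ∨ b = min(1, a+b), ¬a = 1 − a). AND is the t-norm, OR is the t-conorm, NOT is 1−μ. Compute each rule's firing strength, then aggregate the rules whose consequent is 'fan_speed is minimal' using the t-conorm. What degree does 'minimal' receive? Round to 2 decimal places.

R1: low=0.76, hot=0.53; AND[max(0, a+b−1)] → w = 0.29
R2: low=0.76, comfortable=0.14; OR[min(1, a+b)] → w = 0.90
R3: low=0.76, hot=0.53; AND[max(0, a+b−1)] → w = 0.29
R4: hot=0.53, high=0.82; AND[max(0, a+b−1)] → w = 0.35
Rules with consequent 'minimal': {R1, R4} → strengths 0.29, 0.35
Aggregate via t-conorm [min(1, a+b)]: 0.64

0.64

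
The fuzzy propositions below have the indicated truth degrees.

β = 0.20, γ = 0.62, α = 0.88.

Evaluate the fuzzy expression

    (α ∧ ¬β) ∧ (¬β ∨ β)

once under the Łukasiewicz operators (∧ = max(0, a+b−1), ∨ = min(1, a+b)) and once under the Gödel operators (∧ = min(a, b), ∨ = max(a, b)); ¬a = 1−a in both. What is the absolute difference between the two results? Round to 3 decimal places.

Under Łukasiewicz:
  ¬β = 1 − 0.20 = 0.80
  α ∧ ¬β = max(0, a+b−1) on (0.88, 0.80) = 0.68
  ¬β = 1 − 0.20 = 0.80
  ¬β ∨ β = min(1, a+b) on (0.80, 0.20) = 1.00
  (α ∧ ¬β) ∧ (¬β ∨ β) = max(0, a+b−1) on (0.68, 1.00) = 0.68
  → value = 0.6800
Under Gödel:
  ¬β = 1 − 0.20 = 0.80
  α ∧ ¬β = min(a, b) on (0.88, 0.80) = 0.80
  ¬β = 1 − 0.20 = 0.80
  ¬β ∨ β = max(a, b) on (0.80, 0.20) = 0.80
  (α ∧ ¬β) ∧ (¬β ∨ β) = min(a, b) on (0.80, 0.80) = 0.80
  → value = 0.8000
|0.6800 − 0.8000| = 0.120

0.120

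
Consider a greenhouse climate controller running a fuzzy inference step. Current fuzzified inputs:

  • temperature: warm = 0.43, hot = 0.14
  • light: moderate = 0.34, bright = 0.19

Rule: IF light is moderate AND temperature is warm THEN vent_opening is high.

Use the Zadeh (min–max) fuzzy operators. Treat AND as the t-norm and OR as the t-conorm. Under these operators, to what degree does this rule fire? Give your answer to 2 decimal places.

firing strength: moderate=0.34, warm=0.43; AND[min(a, b)] → w = 0.34

0.34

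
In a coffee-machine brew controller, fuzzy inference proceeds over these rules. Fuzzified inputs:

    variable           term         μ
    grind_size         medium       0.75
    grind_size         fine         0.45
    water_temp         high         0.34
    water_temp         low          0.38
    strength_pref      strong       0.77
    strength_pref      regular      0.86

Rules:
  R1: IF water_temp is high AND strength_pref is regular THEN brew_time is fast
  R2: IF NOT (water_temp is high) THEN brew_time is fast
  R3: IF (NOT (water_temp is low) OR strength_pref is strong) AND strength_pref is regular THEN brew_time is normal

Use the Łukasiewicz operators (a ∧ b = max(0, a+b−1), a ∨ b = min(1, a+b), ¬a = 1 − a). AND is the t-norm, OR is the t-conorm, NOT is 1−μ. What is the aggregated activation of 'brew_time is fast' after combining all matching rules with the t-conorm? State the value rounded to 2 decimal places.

0.86

R1: high=0.34, regular=0.86; AND[max(0, a+b−1)] → w = 0.20
R2: ¬high=1−0.34=0.66 → w = 0.66
R3: (¬low=1−0.38=0.62 OR strong=0.77) = 1.00; AND[max(0, a+b−1)] with regular=0.86 → w = 0.86
Rules with consequent 'fast': {R1, R2} → strengths 0.20, 0.66
Aggregate via t-conorm [min(1, a+b)]: 0.86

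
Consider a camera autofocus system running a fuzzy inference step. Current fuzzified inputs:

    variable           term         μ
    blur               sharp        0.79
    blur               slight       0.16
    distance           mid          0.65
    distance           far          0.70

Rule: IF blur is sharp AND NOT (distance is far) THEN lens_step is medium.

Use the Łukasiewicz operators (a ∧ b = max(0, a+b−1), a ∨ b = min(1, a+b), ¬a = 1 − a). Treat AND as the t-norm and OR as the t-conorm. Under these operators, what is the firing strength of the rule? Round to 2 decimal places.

firing strength: sharp=0.79, ¬far=1−0.70=0.30; AND[max(0, a+b−1)] → w = 0.09

0.09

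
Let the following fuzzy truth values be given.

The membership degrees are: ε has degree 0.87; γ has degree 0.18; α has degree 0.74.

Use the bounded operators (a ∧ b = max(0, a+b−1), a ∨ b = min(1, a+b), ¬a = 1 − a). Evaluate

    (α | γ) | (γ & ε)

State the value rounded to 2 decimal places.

α | γ = min(1, a+b) on (0.74, 0.18) = 0.92
γ & ε = max(0, a+b−1) on (0.18, 0.87) = 0.05
(α | γ) | (γ & ε) = min(1, a+b) on (0.92, 0.05) = 0.97

0.97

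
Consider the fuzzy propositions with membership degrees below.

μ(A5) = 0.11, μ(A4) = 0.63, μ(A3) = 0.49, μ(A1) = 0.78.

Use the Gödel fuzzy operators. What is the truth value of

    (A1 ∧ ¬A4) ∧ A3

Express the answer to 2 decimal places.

¬A4 = 1 − 0.63 = 0.37
A1 ∧ ¬A4 = min(a, b) on (0.78, 0.37) = 0.37
(A1 ∧ ¬A4) ∧ A3 = min(a, b) on (0.37, 0.49) = 0.37

0.37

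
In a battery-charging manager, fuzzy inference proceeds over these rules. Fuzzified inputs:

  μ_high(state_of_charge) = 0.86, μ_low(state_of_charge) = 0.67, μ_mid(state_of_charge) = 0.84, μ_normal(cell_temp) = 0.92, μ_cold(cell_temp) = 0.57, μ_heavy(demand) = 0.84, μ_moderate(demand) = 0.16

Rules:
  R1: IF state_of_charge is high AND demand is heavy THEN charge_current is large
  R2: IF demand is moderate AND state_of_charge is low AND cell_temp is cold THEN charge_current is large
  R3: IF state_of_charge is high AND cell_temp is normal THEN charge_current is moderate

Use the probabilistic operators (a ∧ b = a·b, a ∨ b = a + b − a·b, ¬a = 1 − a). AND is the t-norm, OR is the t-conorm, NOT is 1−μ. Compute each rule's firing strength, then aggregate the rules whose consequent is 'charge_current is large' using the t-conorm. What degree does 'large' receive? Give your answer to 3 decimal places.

0.739

R1: high=0.86, heavy=0.84; AND[a·b] → w = 0.7224
R2: moderate=0.16, low=0.67, cold=0.57; AND[a·b] → w = 0.0611
R3: high=0.86, normal=0.92; AND[a·b] → w = 0.7912
Rules with consequent 'large': {R1, R2} → strengths 0.7224, 0.0611
Aggregate via t-conorm [a + b − a·b]: 0.7394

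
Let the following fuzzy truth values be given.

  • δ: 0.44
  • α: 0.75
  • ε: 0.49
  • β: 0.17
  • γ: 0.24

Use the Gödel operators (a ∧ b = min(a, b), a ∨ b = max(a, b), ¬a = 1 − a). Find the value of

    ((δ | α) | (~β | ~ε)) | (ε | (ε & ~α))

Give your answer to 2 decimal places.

0.83

δ | α = max(a, b) on (0.44, 0.75) = 0.75
~β = 1 − 0.17 = 0.83
~ε = 1 − 0.49 = 0.51
~β | ~ε = max(a, b) on (0.83, 0.51) = 0.83
(δ | α) | (~β | ~ε) = max(a, b) on (0.75, 0.83) = 0.83
~α = 1 − 0.75 = 0.25
ε & ~α = min(a, b) on (0.49, 0.25) = 0.25
ε | (ε & ~α) = max(a, b) on (0.49, 0.25) = 0.49
((δ | α) | (~β | ~ε)) | (ε | (ε & ~α)) = max(a, b) on (0.83, 0.49) = 0.83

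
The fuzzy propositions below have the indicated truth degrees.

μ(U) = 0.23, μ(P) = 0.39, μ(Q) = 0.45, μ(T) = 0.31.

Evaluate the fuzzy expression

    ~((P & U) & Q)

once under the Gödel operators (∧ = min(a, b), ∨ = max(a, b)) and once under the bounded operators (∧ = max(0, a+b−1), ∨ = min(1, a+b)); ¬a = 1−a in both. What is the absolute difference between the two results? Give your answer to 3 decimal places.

Under Gödel:
  P & U = min(a, b) on (0.39, 0.23) = 0.23
  (P & U) & Q = min(a, b) on (0.23, 0.45) = 0.23
  ~((P & U) & Q) = 1 − 0.23 = 0.77
  → value = 0.7700
Under bounded:
  P & U = max(0, a+b−1) on (0.39, 0.23) = 0.00
  (P & U) & Q = max(0, a+b−1) on (0.00, 0.45) = 0.00
  ~((P & U) & Q) = 1 − 0.00 = 1.00
  → value = 1.0000
|0.7700 − 1.0000| = 0.230

0.230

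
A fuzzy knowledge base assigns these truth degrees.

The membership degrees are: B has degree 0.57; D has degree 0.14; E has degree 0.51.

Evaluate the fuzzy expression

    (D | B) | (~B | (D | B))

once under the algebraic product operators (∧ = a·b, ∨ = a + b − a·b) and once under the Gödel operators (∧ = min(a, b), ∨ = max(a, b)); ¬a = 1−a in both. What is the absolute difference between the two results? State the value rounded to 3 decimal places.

Under algebraic product:
  D | B = a + b − a·b on (0.1400, 0.5700) = 0.6302
  ~B = 1 − 0.5700 = 0.4300
  D | B = a + b − a·b on (0.1400, 0.5700) = 0.6302
  ~B | (D | B) = a + b − a·b on (0.4300, 0.6302) = 0.7892
  (D | B) | (~B | (D | B)) = a + b − a·b on (0.6302, 0.7892) = 0.9221
  → value = 0.9221
Under Gödel:
  D | B = max(a, b) on (0.14, 0.57) = 0.57
  ~B = 1 − 0.57 = 0.43
  D | B = max(a, b) on (0.14, 0.57) = 0.57
  ~B | (D | B) = max(a, b) on (0.43, 0.57) = 0.57
  (D | B) | (~B | (D | B)) = max(a, b) on (0.57, 0.57) = 0.57
  → value = 0.5700
|0.9221 − 0.5700| = 0.352

0.352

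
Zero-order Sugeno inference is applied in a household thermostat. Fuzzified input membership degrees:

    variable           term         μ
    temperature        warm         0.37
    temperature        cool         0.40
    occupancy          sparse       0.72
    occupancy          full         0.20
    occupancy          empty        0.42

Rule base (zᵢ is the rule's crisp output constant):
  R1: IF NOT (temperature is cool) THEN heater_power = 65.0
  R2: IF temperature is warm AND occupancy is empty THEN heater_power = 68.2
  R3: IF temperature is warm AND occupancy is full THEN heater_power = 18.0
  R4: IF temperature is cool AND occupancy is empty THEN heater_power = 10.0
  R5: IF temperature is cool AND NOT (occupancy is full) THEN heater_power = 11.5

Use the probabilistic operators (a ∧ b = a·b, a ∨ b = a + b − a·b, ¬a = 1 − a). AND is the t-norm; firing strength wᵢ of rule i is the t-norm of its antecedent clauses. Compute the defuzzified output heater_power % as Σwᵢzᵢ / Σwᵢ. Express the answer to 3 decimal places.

R1 (z=65.0): ¬cool=1−0.40=0.60 → w = 0.6000
R2 (z=68.2): warm=0.37, empty=0.42; AND[a·b] → w = 0.1554
R3 (z=18.0): warm=0.37, full=0.20; AND[a·b] → w = 0.0740
R4 (z=10.0): cool=0.40, empty=0.42; AND[a·b] → w = 0.1680
R5 (z=11.5): cool=0.40, ¬full=1−0.20=0.80; AND[a·b] → w = 0.3200
Weighted average = (0.6000·65.0 + 0.1554·68.2 + 0.0740·18.0 + 0.1680·10.0 + 0.3200·11.5) / (0.6000 + 0.1554 + 0.0740 + 0.1680 + 0.3200)
  = 56.2903 / 1.3174 = 42.728

42.728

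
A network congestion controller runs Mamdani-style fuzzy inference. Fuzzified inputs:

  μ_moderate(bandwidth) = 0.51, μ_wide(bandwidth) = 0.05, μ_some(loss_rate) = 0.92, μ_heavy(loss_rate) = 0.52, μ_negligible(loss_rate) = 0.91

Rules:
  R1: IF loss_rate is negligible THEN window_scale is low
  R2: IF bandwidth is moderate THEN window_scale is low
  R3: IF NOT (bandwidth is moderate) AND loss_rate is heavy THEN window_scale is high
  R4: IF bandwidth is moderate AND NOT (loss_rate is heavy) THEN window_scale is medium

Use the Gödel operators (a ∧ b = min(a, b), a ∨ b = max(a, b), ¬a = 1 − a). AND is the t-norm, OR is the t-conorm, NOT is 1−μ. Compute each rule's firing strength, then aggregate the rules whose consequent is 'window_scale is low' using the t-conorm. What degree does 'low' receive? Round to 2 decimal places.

R1: negligible=0.91 → w = 0.91
R2: moderate=0.51 → w = 0.51
R3: ¬moderate=1−0.51=0.49, heavy=0.52; AND[min(a, b)] → w = 0.49
R4: moderate=0.51, ¬heavy=1−0.52=0.48; AND[min(a, b)] → w = 0.48
Rules with consequent 'low': {R1, R2} → strengths 0.91, 0.51
Aggregate via t-conorm [max(a, b)]: 0.91

0.91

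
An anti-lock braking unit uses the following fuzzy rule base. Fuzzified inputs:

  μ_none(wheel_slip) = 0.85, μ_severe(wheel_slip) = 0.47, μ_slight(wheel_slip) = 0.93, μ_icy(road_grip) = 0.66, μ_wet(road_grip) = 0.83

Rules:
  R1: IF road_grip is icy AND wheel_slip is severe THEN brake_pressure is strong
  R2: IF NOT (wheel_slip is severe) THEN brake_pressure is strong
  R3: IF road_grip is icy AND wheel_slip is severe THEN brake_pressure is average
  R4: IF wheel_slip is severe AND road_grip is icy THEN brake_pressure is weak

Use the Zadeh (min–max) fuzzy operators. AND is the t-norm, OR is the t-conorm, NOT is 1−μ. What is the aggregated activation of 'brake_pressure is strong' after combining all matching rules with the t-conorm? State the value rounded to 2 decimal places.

R1: icy=0.66, severe=0.47; AND[min(a, b)] → w = 0.47
R2: ¬severe=1−0.47=0.53 → w = 0.53
R3: icy=0.66, severe=0.47; AND[min(a, b)] → w = 0.47
R4: severe=0.47, icy=0.66; AND[min(a, b)] → w = 0.47
Rules with consequent 'strong': {R1, R2} → strengths 0.47, 0.53
Aggregate via t-conorm [max(a, b)]: 0.53

0.53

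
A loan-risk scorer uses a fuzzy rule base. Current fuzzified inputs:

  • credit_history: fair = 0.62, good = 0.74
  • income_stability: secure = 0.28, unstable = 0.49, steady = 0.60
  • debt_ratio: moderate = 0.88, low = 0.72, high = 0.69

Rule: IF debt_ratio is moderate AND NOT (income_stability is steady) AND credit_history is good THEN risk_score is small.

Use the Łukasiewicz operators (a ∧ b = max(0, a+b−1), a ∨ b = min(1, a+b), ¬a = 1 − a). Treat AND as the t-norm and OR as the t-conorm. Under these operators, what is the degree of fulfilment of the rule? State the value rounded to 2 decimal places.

firing strength: moderate=0.88, ¬steady=1−0.60=0.40, good=0.74; AND[max(0, a+b−1)] → w = 0.02

0.02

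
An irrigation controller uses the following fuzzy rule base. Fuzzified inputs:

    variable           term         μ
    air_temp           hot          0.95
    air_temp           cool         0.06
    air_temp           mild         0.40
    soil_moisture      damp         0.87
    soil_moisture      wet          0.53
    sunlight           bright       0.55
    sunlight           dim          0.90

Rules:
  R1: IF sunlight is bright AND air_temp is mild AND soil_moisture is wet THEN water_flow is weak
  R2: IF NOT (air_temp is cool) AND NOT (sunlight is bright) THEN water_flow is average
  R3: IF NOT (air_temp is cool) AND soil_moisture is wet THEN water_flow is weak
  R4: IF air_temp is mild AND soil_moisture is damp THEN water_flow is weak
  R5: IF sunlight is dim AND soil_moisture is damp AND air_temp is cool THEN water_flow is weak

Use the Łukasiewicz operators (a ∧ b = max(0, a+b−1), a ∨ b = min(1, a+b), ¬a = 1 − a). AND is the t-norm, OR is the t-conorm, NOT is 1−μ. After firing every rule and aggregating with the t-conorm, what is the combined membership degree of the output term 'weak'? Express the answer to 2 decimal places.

R1: bright=0.55, mild=0.40, wet=0.53; AND[max(0, a+b−1)] → w = 0.00
R2: ¬cool=1−0.06=0.94, ¬bright=1−0.55=0.45; AND[max(0, a+b−1)] → w = 0.39
R3: ¬cool=1−0.06=0.94, wet=0.53; AND[max(0, a+b−1)] → w = 0.47
R4: mild=0.40, damp=0.87; AND[max(0, a+b−1)] → w = 0.27
R5: dim=0.90, damp=0.87, cool=0.06; AND[max(0, a+b−1)] → w = 0.00
Rules with consequent 'weak': {R1, R3, R4, R5} → strengths 0.00, 0.47, 0.27, 0.00
Aggregate via t-conorm [min(1, a+b)]: 0.74

0.74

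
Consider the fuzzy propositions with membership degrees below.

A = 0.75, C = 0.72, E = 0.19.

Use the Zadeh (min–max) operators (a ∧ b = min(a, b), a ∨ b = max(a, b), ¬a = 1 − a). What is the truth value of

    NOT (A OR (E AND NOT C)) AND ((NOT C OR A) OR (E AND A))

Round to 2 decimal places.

0.25

NOT C = 1 − 0.72 = 0.28
E AND NOT C = min(a, b) on (0.19, 0.28) = 0.19
A OR (E AND NOT C) = max(a, b) on (0.75, 0.19) = 0.75
NOT (A OR (E AND NOT C)) = 1 − 0.75 = 0.25
NOT C = 1 − 0.72 = 0.28
NOT C OR A = max(a, b) on (0.28, 0.75) = 0.75
E AND A = min(a, b) on (0.19, 0.75) = 0.19
(NOT C OR A) OR (E AND A) = max(a, b) on (0.75, 0.19) = 0.75
NOT (A OR (E AND NOT C)) AND ((NOT C OR A) OR (E AND A)) = min(a, b) on (0.25, 0.75) = 0.25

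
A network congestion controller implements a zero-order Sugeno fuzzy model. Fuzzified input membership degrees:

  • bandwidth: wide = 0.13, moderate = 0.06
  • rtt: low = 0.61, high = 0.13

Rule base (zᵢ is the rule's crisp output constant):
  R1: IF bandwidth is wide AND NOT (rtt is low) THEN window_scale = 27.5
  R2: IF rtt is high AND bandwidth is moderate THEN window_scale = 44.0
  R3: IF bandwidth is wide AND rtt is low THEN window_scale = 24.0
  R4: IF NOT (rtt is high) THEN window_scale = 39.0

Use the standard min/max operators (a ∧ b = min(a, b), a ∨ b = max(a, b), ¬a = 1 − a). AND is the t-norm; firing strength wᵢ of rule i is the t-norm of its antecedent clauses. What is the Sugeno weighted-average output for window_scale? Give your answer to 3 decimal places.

36.357

R1 (z=27.5): wide=0.13, ¬low=1−0.61=0.39; AND[min(a, b)] → w = 0.13
R2 (z=44.0): high=0.13, moderate=0.06; AND[min(a, b)] → w = 0.06
R3 (z=24.0): wide=0.13, low=0.61; AND[min(a, b)] → w = 0.13
R4 (z=39.0): ¬high=1−0.13=0.87 → w = 0.87
Weighted average = (0.13·27.5 + 0.06·44.0 + 0.13·24.0 + 0.87·39.0) / (0.13 + 0.06 + 0.13 + 0.87)
  = 43.2650 / 1.1900 = 36.357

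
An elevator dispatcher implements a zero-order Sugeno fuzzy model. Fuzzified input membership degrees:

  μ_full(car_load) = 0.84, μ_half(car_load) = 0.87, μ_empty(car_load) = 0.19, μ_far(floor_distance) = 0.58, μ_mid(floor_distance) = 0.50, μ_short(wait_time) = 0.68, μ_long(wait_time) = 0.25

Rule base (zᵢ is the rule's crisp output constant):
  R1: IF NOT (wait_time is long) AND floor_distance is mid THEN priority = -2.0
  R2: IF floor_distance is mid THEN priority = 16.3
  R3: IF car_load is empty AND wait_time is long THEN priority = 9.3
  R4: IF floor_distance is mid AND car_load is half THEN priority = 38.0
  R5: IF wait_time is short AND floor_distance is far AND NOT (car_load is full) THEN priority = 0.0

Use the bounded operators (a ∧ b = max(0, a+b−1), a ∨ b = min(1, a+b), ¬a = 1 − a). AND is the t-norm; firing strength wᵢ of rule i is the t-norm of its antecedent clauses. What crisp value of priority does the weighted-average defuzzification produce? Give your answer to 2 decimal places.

R1 (z=-2.0): ¬long=1−0.25=0.75, mid=0.50; AND[max(0, a+b−1)] → w = 0.25
R2 (z=16.3): mid=0.50 → w = 0.50
R3 (z=9.3): empty=0.19, long=0.25; AND[max(0, a+b−1)] → w = 0.00
R4 (z=38.0): mid=0.50, half=0.87; AND[max(0, a+b−1)] → w = 0.37
R5 (z=0.0): short=0.68, far=0.58, ¬full=1−0.84=0.16; AND[max(0, a+b−1)] → w = 0.00
Weighted average = (0.25·-2.0 + 0.50·16.3 + 0.00·9.3 + 0.37·38.0 + 0.00·0.0) / (0.25 + 0.50 + 0.00 + 0.37 + 0.00)
  = 21.7100 / 1.1200 = 19.38

19.38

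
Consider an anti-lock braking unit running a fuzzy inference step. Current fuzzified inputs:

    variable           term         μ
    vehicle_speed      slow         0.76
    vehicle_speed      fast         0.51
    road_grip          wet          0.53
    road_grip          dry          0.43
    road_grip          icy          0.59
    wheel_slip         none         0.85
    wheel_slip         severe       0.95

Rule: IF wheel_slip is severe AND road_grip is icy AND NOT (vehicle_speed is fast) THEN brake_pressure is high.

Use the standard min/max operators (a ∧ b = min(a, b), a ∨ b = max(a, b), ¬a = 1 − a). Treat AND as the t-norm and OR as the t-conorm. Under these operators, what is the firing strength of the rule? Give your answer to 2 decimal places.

0.49

firing strength: severe=0.95, icy=0.59, ¬fast=1−0.51=0.49; AND[min(a, b)] → w = 0.49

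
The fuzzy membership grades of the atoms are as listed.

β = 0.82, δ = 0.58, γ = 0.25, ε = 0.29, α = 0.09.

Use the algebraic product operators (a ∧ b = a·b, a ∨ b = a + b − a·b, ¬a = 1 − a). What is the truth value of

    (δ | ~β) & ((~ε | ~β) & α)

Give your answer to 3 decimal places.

0.045

~β = 1 − 0.8200 = 0.1800
δ | ~β = a + b − a·b on (0.5800, 0.1800) = 0.6556
~ε = 1 − 0.2900 = 0.7100
~β = 1 − 0.8200 = 0.1800
~ε | ~β = a + b − a·b on (0.7100, 0.1800) = 0.7622
(~ε | ~β) & α = a·b on (0.7622, 0.0900) = 0.0686
(δ | ~β) & ((~ε | ~β) & α) = a·b on (0.6556, 0.0686) = 0.0450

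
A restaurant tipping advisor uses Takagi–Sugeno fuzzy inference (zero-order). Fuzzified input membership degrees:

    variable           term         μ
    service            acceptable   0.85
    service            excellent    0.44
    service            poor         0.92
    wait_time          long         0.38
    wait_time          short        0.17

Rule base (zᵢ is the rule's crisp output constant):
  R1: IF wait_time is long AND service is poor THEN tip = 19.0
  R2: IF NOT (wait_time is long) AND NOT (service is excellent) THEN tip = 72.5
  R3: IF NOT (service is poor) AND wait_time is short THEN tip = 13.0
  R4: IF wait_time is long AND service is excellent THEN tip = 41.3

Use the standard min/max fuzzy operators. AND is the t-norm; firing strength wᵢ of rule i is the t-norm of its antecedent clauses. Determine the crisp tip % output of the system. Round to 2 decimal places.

46.11

R1 (z=19.0): long=0.38, poor=0.92; AND[min(a, b)] → w = 0.38
R2 (z=72.5): ¬long=1−0.38=0.62, ¬excellent=1−0.44=0.56; AND[min(a, b)] → w = 0.56
R3 (z=13.0): ¬poor=1−0.92=0.08, short=0.17; AND[min(a, b)] → w = 0.08
R4 (z=41.3): long=0.38, excellent=0.44; AND[min(a, b)] → w = 0.38
Weighted average = (0.38·19.0 + 0.56·72.5 + 0.08·13.0 + 0.38·41.3) / (0.38 + 0.56 + 0.08 + 0.38)
  = 64.5540 / 1.4000 = 46.11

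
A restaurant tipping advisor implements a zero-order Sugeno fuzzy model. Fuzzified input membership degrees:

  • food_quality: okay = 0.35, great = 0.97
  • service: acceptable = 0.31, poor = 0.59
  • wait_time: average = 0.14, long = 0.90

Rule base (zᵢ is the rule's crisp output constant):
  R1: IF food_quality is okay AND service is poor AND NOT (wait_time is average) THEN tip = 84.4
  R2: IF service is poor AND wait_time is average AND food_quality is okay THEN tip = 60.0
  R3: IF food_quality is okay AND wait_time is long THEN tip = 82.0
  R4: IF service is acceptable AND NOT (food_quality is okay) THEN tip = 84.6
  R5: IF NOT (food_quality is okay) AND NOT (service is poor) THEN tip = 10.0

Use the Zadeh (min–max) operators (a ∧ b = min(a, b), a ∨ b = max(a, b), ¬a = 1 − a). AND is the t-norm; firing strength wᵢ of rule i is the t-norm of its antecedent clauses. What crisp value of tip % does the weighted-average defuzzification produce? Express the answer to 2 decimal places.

62.16

R1 (z=84.4): okay=0.35, poor=0.59, ¬average=1−0.14=0.86; AND[min(a, b)] → w = 0.35
R2 (z=60.0): poor=0.59, average=0.14, okay=0.35; AND[min(a, b)] → w = 0.14
R3 (z=82.0): okay=0.35, long=0.90; AND[min(a, b)] → w = 0.35
R4 (z=84.6): acceptable=0.31, ¬okay=1−0.35=0.65; AND[min(a, b)] → w = 0.31
R5 (z=10.0): ¬okay=1−0.35=0.65, ¬poor=1−0.59=0.41; AND[min(a, b)] → w = 0.41
Weighted average = (0.35·84.4 + 0.14·60.0 + 0.35·82.0 + 0.31·84.6 + 0.41·10.0) / (0.35 + 0.14 + 0.35 + 0.31 + 0.41)
  = 96.9660 / 1.5600 = 62.16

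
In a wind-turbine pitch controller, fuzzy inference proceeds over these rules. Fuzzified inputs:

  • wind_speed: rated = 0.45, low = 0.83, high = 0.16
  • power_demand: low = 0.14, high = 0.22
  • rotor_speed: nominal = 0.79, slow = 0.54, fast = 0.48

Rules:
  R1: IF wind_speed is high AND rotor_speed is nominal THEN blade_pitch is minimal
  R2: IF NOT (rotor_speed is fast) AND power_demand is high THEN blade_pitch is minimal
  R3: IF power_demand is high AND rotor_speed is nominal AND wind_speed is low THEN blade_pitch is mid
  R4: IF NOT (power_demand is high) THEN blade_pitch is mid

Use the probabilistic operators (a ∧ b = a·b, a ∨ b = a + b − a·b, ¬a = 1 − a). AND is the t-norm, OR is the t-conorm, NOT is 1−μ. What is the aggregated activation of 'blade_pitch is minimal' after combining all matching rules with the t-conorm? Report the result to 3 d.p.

0.226

R1: high=0.16, nominal=0.79; AND[a·b] → w = 0.1264
R2: ¬fast=1−0.48=0.52, high=0.22; AND[a·b] → w = 0.1144
R3: high=0.22, nominal=0.79, low=0.83; AND[a·b] → w = 0.1443
R4: ¬high=1−0.22=0.78 → w = 0.7800
Rules with consequent 'minimal': {R1, R2} → strengths 0.1264, 0.1144
Aggregate via t-conorm [a + b − a·b]: 0.2263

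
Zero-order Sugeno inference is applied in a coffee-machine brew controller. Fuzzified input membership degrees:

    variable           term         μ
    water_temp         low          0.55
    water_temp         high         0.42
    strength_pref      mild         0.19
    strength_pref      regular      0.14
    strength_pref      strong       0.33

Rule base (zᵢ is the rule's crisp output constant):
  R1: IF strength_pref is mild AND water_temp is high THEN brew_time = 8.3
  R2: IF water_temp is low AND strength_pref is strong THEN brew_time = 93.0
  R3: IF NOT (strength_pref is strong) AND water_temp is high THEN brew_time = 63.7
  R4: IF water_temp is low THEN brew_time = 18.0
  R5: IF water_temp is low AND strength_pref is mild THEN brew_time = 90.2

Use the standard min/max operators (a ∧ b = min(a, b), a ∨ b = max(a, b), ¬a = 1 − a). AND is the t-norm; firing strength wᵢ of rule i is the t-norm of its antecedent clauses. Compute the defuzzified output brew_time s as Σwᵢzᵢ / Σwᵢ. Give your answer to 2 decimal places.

51.23

R1 (z=8.3): mild=0.19, high=0.42; AND[min(a, b)] → w = 0.19
R2 (z=93.0): low=0.55, strong=0.33; AND[min(a, b)] → w = 0.33
R3 (z=63.7): ¬strong=1−0.33=0.67, high=0.42; AND[min(a, b)] → w = 0.42
R4 (z=18.0): low=0.55 → w = 0.55
R5 (z=90.2): low=0.55, mild=0.19; AND[min(a, b)] → w = 0.19
Weighted average = (0.19·8.3 + 0.33·93.0 + 0.42·63.7 + 0.55·18.0 + 0.19·90.2) / (0.19 + 0.33 + 0.42 + 0.55 + 0.19)
  = 86.0590 / 1.6800 = 51.23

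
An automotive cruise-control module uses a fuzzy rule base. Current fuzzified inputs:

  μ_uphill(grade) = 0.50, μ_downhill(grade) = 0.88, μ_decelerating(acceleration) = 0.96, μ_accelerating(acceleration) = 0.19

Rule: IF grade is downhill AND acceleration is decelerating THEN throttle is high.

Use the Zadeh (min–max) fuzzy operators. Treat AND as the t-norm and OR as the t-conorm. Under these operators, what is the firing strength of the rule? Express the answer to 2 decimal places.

0.88

firing strength: downhill=0.88, decelerating=0.96; AND[min(a, b)] → w = 0.88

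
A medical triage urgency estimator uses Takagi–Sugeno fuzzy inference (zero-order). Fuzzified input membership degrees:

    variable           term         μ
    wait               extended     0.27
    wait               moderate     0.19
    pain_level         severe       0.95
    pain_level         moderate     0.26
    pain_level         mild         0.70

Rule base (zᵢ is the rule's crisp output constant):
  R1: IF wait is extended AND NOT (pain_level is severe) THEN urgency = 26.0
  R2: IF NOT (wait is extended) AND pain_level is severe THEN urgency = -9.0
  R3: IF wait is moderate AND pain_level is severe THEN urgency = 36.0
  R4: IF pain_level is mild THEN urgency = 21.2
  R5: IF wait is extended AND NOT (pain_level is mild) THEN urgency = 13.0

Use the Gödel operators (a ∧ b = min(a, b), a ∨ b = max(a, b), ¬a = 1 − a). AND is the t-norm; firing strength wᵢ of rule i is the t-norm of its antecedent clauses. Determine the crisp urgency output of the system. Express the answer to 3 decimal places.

10.268

R1 (z=26.0): extended=0.27, ¬severe=1−0.95=0.05; AND[min(a, b)] → w = 0.05
R2 (z=-9.0): ¬extended=1−0.27=0.73, severe=0.95; AND[min(a, b)] → w = 0.73
R3 (z=36.0): moderate=0.19, severe=0.95; AND[min(a, b)] → w = 0.19
R4 (z=21.2): mild=0.70 → w = 0.70
R5 (z=13.0): extended=0.27, ¬mild=1−0.70=0.30; AND[min(a, b)] → w = 0.27
Weighted average = (0.05·26.0 + 0.73·-9.0 + 0.19·36.0 + 0.70·21.2 + 0.27·13.0) / (0.05 + 0.73 + 0.19 + 0.70 + 0.27)
  = 19.9200 / 1.9400 = 10.268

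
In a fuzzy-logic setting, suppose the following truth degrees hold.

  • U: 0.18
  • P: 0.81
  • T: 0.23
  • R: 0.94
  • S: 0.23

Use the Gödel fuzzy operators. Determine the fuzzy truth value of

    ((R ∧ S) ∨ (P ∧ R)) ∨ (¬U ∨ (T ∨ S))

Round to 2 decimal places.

R ∧ S = min(a, b) on (0.94, 0.23) = 0.23
P ∧ R = min(a, b) on (0.81, 0.94) = 0.81
(R ∧ S) ∨ (P ∧ R) = max(a, b) on (0.23, 0.81) = 0.81
¬U = 1 − 0.18 = 0.82
T ∨ S = max(a, b) on (0.23, 0.23) = 0.23
¬U ∨ (T ∨ S) = max(a, b) on (0.82, 0.23) = 0.82
((R ∧ S) ∨ (P ∧ R)) ∨ (¬U ∨ (T ∨ S)) = max(a, b) on (0.81, 0.82) = 0.82

0.82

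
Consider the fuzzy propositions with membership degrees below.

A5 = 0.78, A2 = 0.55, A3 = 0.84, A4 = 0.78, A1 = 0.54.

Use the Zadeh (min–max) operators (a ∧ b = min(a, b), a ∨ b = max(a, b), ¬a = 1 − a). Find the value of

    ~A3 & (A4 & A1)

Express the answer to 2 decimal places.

~A3 = 1 − 0.84 = 0.16
A4 & A1 = min(a, b) on (0.78, 0.54) = 0.54
~A3 & (A4 & A1) = min(a, b) on (0.16, 0.54) = 0.16

0.16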